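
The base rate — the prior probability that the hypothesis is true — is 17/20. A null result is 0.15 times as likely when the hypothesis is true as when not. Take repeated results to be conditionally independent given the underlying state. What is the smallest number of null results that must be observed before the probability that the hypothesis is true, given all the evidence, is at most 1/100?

4

Prior odds = 0.85/0.15 = 17/3.
Likelihood ratio per null result = 0.15.
Target odds: 0.01 ÷ 0.99 = 1/99.
Require 0.15ⁿ ≤ 1/99 ÷ (17/3) = 1/561.
0.15³ = 0.003375 is still above 1/561 but 0.15⁴ = 81/160000 is at or below it, so n = 4.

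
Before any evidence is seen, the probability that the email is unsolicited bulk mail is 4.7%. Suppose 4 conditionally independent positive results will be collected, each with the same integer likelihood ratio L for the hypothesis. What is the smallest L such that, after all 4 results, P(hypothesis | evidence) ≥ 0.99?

Prior odds = 0.047/0.953 = 47/953.
Target odds = 0.99/0.01 = 99.
Need L⁴ ≥ 99 ÷ (47/953) = 94347/47.
6⁴ = 1296 < 94347/47 ≤ 2401 = 7⁴, so L = 7.

7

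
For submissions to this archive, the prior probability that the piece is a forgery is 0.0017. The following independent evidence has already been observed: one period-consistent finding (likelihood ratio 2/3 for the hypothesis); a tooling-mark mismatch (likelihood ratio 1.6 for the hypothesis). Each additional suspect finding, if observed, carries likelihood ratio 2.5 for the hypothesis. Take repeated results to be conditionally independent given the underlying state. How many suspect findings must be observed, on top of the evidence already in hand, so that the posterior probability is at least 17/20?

9

Prior odds = 0.0017/0.9983 = 17/9983.
Combined Bayes factor of the evidence already in hand = (2/3) × 1.6 = 16/15.
Odds after that evidence = (17/9983) × 16/15 = 272/149745.
Target odds = 0.85/0.15 = 17/3.
Need 2.5ⁿ ≥ 17/3 ÷ (272/149745) = 3119.6875.
2.5⁸ = 390625/256 falls short of 3119.6875 but 2.5⁹ = 1953125/512 reaches it, so n = 9.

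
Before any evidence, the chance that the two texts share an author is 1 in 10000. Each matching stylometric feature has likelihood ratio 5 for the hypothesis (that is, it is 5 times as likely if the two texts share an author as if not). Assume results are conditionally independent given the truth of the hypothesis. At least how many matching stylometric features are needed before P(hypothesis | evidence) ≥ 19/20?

8

Prior odds = 0.0001/0.9999 = 1/9999.
Likelihood ratio per matching stylometric feature = 5.
Target odds: 0.95 ÷ 0.05 = 19.
Require 5ⁿ ≥ 19 ÷ (1/9999) = 189981.
5⁷ = 78125 falls short of 189981 but 5⁸ = 390625 reaches it, so n = 8.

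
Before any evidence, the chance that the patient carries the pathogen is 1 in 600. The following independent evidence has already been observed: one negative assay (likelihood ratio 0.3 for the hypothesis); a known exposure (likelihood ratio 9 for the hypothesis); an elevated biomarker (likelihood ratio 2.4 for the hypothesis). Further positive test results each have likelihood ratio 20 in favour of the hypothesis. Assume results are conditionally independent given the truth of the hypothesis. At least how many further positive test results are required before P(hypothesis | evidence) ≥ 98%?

3

Prior odds = (1/600)/(599/600) = 1/599.
Combined Bayes factor of the evidence already in hand = 0.3 × 9 × 2.4 = 6.48.
Odds after that evidence = (1/599) × 6.48 = 162/14975.
Target odds = 0.98/0.02 = 49.
Need 20ⁿ ≥ 49 ÷ (162/14975) = 733775/162.
20² = 400 falls short of 733775/162 but 20³ = 8000 reaches it, so n = 3.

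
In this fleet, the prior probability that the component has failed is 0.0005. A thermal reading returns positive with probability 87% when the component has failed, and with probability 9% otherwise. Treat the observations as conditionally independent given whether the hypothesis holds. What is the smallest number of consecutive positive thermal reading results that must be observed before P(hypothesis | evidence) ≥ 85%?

Prior odds: 0.0005 ÷ 0.9995 = 1/1999.
Likelihood ratio of a positive result = 0.87/0.09 = 29/3.
Target odds: 0.85 ÷ 0.15 = 17/3.
Need (1/1999) × (29/3)ⁿ ≥ 17/3, i.e. (29/3)ⁿ ≥ 33983/3.
(29/3)⁴ = 707281/81 falls short of 33983/3 but (29/3)⁵ = 20511149/243 reaches it, so n = 5.

5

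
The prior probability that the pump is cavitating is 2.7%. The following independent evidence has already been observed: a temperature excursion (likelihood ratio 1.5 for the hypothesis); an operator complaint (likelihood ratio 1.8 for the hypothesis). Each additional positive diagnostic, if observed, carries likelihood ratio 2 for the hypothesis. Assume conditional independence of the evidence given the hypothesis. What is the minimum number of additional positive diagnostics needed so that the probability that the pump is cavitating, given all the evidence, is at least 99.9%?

14

Prior odds = 0.027/0.973 = 27/973.
Combined Bayes factor of the evidence already in hand = 1.5 × 1.8 = 2.7.
Odds after that evidence = (27/973) × 2.7 = 729/9730.
Target odds = 0.999/0.001 = 999.
Need 2ⁿ ≥ 999 ÷ (729/9730) = 360010/27.
2¹³ = 8192 falls short of 360010/27 but 2¹⁴ = 16384 reaches it, so n = 14.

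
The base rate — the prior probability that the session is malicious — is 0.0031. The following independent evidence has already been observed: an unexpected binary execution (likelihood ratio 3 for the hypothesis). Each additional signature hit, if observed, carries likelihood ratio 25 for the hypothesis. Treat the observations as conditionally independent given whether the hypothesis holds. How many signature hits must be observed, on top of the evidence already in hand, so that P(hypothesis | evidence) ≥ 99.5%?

Prior odds = 0.0031/0.9969 = 31/9969.
Bayes factor of the evidence already in hand = 3.
Odds after that evidence = (31/9969) × 3 = 31/3323.
Target odds = 0.995/0.005 = 199.
Need 25ⁿ ≥ 199 ÷ (31/3323) = 661277/31.
25³ = 15625 falls short of 661277/31 but 25⁴ = 390625 reaches it, so n = 4.

4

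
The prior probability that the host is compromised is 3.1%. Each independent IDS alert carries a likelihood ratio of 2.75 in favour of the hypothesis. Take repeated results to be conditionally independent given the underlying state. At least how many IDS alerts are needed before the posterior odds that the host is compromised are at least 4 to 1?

Prior odds: 0.031 ÷ 0.969 = 31/969.
Likelihood ratio per IDS alert = 2.75.
Target odds = 4.
Require 2.75ⁿ ≥ 4 ÷ (31/969) = 3876/31.
2.75⁴ = 57.19140625 falls short of 3876/31 but 2.75⁵ = 161051/1024 reaches it, so n = 5.

5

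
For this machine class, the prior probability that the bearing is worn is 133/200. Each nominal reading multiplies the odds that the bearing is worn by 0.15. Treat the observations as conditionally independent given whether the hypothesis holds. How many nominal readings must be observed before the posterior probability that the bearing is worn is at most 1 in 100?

3

Prior odds = 0.665/0.335 = 133/67.
Likelihood ratio per nominal reading = 0.15.
Target posterior odds = 0.01/0.99 = 1/99.
Require 0.15ⁿ ≤ 1/99 ÷ (133/67) = 67/13167.
0.15² = 0.0225 is still above 67/13167 but 0.15³ = 0.003375 is at or below it, so n = 3.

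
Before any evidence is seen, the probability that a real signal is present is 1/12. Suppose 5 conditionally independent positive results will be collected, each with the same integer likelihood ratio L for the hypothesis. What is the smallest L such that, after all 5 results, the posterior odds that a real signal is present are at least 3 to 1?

Prior odds = (1/12)/(11/12) = 1/11.
Target odds = 3.
Need L⁵ ≥ 3 ÷ (1/11) = 33.
2⁵ = 32 < 33 ≤ 243 = 3⁵, so L = 3.

3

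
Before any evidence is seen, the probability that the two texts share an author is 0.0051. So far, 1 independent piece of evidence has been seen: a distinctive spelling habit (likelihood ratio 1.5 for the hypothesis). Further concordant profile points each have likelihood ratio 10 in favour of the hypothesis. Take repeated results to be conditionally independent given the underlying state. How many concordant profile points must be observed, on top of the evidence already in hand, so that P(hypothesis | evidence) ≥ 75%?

Prior odds = 0.0051/0.9949 = 51/9949.
Bayes factor of the evidence already in hand = 1.5.
Odds after that evidence = (51/9949) × 1.5 = 153/19898.
Target odds = 0.75/0.25 = 3.
Need 10ⁿ ≥ 3 ÷ (153/19898) = 19898/51.
10² = 100 falls short of 19898/51 but 10³ = 1000 reaches it, so n = 3.

3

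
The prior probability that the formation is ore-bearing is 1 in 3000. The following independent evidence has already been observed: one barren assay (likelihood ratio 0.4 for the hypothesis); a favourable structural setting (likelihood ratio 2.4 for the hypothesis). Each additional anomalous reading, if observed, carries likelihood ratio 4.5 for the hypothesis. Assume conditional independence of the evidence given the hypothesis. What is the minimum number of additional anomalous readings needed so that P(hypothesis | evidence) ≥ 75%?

Prior odds = (1/3000)/(2999/3000) = 1/2999.
Combined Bayes factor of the evidence already in hand = 0.4 × 2.4 = 0.96.
Odds after that evidence = (1/2999) × 0.96 = 24/74975.
Target odds = 0.75/0.25 = 3.
Need 4.5ⁿ ≥ 3 ÷ (24/74975) = 9371.875.
4.5⁶ = 8303.765625 falls short of 9371.875 but 4.5⁷ = 4782969/128 reaches it, so n = 7.

7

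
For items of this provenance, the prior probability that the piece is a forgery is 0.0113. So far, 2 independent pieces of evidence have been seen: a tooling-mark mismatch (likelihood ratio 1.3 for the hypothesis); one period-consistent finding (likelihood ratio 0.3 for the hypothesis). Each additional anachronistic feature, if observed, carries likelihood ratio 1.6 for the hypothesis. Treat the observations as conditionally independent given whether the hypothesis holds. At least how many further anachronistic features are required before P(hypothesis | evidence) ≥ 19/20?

18

Prior odds = 0.0113/0.9887 = 113/9887.
Combined Bayes factor of the evidence already in hand = 1.3 × 0.3 = 0.39.
Odds after that evidence = (113/9887) × 0.39 = 4407/988700.
Target odds = 0.95/0.05 = 19.
Need 1.6ⁿ ≥ 19 ÷ (4407/988700) = 18785300/4407.
1.6¹⁷ ≈2951.48 falls short of 18785300/4407 but 1.6¹⁸ ≈4722.37 reaches it, so n = 18.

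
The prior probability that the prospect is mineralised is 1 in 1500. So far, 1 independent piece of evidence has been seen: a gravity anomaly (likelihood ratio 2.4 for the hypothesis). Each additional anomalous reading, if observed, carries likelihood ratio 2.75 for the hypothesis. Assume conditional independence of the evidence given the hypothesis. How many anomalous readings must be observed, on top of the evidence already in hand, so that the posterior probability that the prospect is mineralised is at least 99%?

11

Prior odds = (1/1500)/(1499/1500) = 1/1499.
Bayes factor of the evidence already in hand = 2.4.
Odds after that evidence = (1/1499) × 2.4 = 12/7495.
Target odds = 0.99/0.01 = 99.
Need 2.75ⁿ ≥ 99 ÷ (12/7495) = 61833.75.
2.75¹⁰ ≈24735.9 falls short of 61833.75 but 2.75¹¹ ≈68023.6 reaches it, so n = 11.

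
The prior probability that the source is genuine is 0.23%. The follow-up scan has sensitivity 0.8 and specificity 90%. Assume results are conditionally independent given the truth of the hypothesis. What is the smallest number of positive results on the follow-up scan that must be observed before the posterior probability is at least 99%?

Prior odds: 0.0023 ÷ 0.9977 = 23/9977.
False-positive rate = 1 − 0.9 = 0.1; likelihood ratio of a positive = 0.8/0.1 = 8.
Target odds: 0.99 ÷ 0.01 = 99.
Need (23/9977) × 8ⁿ ≥ 99, i.e. 8ⁿ ≥ 987723/23.
8⁵ = 32768 falls short of 987723/23 but 8⁶ = 262144 reaches it, so n = 6.

6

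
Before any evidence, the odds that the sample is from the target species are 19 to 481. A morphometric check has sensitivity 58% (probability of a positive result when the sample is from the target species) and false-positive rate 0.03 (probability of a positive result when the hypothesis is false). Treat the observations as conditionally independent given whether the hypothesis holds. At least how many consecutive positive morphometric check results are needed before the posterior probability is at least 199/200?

3

Prior odds = 19/481.
Likelihood ratio of a positive result = 0.58/0.03 = 58/3.
Target posterior odds = 0.995/0.005 = 199.
Need (19/481) × (58/3)ⁿ ≥ 199, i.e. (58/3)ⁿ ≥ 95719/19.
(58/3)² = 3364/9 falls short of 95719/19 but (58/3)³ = 195112/27 reaches it, so n = 3.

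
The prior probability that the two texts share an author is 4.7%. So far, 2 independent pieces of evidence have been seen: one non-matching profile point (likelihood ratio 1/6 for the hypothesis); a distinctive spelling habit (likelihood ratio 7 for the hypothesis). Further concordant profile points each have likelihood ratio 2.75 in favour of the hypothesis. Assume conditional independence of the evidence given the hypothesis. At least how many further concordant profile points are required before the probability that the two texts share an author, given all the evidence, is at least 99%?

Prior odds = 0.047/0.953 = 47/953.
Combined Bayes factor of the evidence already in hand = (1/6) × 7 = 7/6.
Odds after that evidence = (47/953) × 7/6 = 329/5718.
Target odds = 0.99/0.01 = 99.
Need 2.75ⁿ ≥ 99 ÷ (329/5718) = 566082/329.
2.75⁷ = 19487171/16384 falls short of 566082/329 but 2.75⁸ = 214358881/65536 reaches it, so n = 8.

8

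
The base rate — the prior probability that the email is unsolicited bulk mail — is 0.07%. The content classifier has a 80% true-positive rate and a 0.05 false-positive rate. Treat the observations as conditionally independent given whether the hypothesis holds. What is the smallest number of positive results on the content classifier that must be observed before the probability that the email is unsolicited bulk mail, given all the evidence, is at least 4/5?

Prior odds = 0.0007/0.9993 = 7/9993.
Likelihood ratio of a positive result = 0.8/0.05 = 16.
Target posterior odds = 0.8/0.2 = 4.
Require 16ⁿ ≥ 4 ÷ (7/9993) = 39972/7.
16³ = 4096 falls short of 39972/7 but 16⁴ = 65536 reaches it, so n = 4.

4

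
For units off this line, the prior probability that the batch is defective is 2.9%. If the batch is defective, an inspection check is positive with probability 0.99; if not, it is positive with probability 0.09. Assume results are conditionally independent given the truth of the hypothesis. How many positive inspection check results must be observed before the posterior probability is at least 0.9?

Prior odds: 0.029 ÷ 0.971 = 29/971.
Likelihood ratio of a positive = 0.99/0.09 = 11.
Target posterior odds = 0.9/0.1 = 9.
Need (29/971) × 11ⁿ ≥ 9, i.e. 11ⁿ ≥ 8739/29.
11² = 121 falls short of 8739/29 but 11³ = 1331 reaches it, so n = 3.

3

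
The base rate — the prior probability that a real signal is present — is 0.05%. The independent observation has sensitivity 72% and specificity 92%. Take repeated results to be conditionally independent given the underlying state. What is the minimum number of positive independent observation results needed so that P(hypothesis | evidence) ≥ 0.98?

6

Prior odds: 0.0005 ÷ 0.9995 = 1/1999.
False-positive rate = 1 − 0.92 = 0.08; likelihood ratio of a positive = 0.72/0.08 = 9.
Target odds: 0.98 ÷ 0.02 = 49.
Require 9ⁿ ≥ 49 ÷ (1/1999) = 97951.
9⁵ = 59049 falls short of 97951 but 9⁶ = 531441 reaches it, so n = 6.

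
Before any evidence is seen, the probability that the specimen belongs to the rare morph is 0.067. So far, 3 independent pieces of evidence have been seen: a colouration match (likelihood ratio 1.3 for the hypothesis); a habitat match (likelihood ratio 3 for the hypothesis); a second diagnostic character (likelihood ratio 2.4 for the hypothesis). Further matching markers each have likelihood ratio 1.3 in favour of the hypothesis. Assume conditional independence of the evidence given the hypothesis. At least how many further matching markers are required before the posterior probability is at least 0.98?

Prior odds = 0.067/0.933 = 67/933.
Combined Bayes factor of the evidence already in hand = 1.3 × 3 × 2.4 = 9.36.
Odds after that evidence = (67/933) × 9.36 = 5226/7775.
Target odds = 0.98/0.02 = 49.
Need 1.3ⁿ ≥ 49 ÷ (5226/7775) = 380975/5226.
1.3¹⁶ ≈66.5417 falls short of 380975/5226 but 1.3¹⁷ ≈86.5042 reaches it, so n = 17.

17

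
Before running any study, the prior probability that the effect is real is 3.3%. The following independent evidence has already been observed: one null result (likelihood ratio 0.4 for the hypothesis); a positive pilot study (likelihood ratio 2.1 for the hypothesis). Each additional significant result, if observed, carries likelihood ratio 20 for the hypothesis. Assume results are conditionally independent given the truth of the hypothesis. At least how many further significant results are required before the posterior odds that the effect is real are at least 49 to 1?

Prior odds = 0.033/0.967 = 33/967.
Combined Bayes factor of the evidence already in hand = 0.4 × 2.1 = 0.84.
Odds after that evidence = (33/967) × 0.84 = 693/24175.
Target odds = 49.
Need 20ⁿ ≥ 49 ÷ (693/24175) = 169225/99.
20² = 400 falls short of 169225/99 but 20³ = 8000 reaches it, so n = 3.

3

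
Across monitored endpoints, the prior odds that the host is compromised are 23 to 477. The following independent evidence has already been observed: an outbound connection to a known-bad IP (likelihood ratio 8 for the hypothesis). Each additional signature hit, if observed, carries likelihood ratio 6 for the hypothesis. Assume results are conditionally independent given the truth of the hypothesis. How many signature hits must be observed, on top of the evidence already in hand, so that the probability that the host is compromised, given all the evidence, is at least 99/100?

4

Prior odds = 23/477.
Bayes factor of the evidence already in hand = 8.
Odds after that evidence = (23/477) × 8 = 184/477.
Target odds = 0.99/0.01 = 99.
Need 6ⁿ ≥ 99 ÷ (184/477) = 47223/184.
6³ = 216 falls short of 47223/184 but 6⁴ = 1296 reaches it, so n = 4.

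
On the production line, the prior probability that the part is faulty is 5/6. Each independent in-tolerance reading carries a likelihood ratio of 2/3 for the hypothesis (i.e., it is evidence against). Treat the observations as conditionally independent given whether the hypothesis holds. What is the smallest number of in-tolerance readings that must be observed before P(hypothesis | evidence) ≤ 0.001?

Prior odds: (5/6) ÷ (1/6) = 5.
Likelihood ratio per in-tolerance reading = 2/3.
Target posterior odds = 0.001/0.999 = 1/999.
Require (2/3)ⁿ ≤ 1/999 ÷ 5 = 1/4995.
(2/3)²¹ ≈0.000200486 is still above 1/4995 but (2/3)²² ≈0.000133657 is at or below it, so n = 22.

22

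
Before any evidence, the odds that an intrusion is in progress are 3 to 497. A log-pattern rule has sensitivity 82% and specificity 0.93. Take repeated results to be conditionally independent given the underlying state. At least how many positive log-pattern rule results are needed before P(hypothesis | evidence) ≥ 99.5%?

Prior odds = 3/497.
False-positive rate = 1 − 0.93 = 0.07; likelihood ratio of a positive = 0.82/0.07 = 82/7.
Target posterior odds = 0.995/0.005 = 199.
Need (3/497) × (82/7)ⁿ ≥ 199, i.e. (82/7)ⁿ ≥ 98903/3.
(82/7)⁴ = 45212176/2401 falls short of 98903/3 but (82/7)⁵ ≈220587 reaches it, so n = 5.

5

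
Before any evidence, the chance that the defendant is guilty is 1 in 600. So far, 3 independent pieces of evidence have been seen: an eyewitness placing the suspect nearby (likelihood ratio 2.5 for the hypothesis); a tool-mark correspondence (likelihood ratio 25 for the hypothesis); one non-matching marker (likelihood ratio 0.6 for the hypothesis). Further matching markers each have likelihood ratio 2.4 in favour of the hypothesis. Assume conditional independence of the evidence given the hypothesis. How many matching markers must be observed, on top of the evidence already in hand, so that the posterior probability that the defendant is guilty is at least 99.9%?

Prior odds = (1/600)/(599/600) = 1/599.
Combined Bayes factor of the evidence already in hand = 2.5 × 25 × 0.6 = 37.5.
Odds after that evidence = (1/599) × 37.5 = 75/1198.
Target odds = 0.999/0.001 = 999.
Need 2.4ⁿ ≥ 999 ÷ (75/1198) = 15957.36.
2.4¹¹ ≈15216.8 falls short of 15957.36 but 2.4¹² ≈36520.3 reaches it, so n = 12.

12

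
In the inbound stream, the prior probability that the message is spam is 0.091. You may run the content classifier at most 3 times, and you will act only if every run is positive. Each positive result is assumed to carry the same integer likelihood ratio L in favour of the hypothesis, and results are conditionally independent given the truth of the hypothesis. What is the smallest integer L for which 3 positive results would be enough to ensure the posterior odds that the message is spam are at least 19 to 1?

6

Prior odds = 0.091/0.909 = 91/909.
Target odds = 19.
Need L³ ≥ 19 ÷ (91/909) = 17271/91.
5³ = 125 < 17271/91 ≤ 216 = 6³, so L = 6.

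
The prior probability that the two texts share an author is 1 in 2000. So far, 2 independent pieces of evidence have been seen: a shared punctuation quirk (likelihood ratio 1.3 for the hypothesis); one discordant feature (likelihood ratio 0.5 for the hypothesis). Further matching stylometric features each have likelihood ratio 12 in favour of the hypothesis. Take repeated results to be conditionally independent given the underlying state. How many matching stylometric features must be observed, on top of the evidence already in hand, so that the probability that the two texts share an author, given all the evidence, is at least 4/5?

4

Prior odds = 0.0005/0.9995 = 1/1999.
Combined Bayes factor of the evidence already in hand = 1.3 × 0.5 = 0.65.
Odds after that evidence = (1/1999) × 0.65 = 13/39980.
Target odds = 0.8/0.2 = 4.
Need 12ⁿ ≥ 4 ÷ (13/39980) = 159920/13.
12³ = 1728 falls short of 159920/13 but 12⁴ = 20736 reaches it, so n = 4.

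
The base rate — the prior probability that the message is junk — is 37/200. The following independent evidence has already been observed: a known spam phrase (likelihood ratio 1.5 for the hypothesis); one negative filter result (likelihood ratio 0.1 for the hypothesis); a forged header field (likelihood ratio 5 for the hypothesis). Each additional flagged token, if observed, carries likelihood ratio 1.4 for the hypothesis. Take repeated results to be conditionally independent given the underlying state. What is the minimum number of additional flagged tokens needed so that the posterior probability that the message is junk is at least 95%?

15

Prior odds = 0.185/0.815 = 37/163.
Combined Bayes factor of the evidence already in hand = 1.5 × 0.1 × 5 = 0.75.
Odds after that evidence = (37/163) × 0.75 = 111/652.
Target odds = 0.95/0.05 = 19.
Need 1.4ⁿ ≥ 19 ÷ (111/652) = 12388/111.
1.4¹⁴ ≈111.12 falls short of 12388/111 but 1.4¹⁵ ≈155.568 reaches it, so n = 15.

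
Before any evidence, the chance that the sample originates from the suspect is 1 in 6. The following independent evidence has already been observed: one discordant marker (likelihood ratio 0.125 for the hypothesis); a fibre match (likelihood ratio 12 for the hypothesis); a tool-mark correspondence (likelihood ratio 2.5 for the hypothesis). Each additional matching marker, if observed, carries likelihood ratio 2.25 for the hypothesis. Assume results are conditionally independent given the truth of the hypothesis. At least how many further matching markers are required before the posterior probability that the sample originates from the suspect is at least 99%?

7

Prior odds = (1/6)/(5/6) = 0.2.
Combined Bayes factor of the evidence already in hand = 0.125 × 12 × 2.5 = 3.75.
Odds after that evidence = 0.2 × 3.75 = 0.75.
Target odds = 0.99/0.01 = 99.
Need 2.25ⁿ ≥ 99 ÷ 0.75 = 132.
2.25⁶ = 531441/4096 falls short of 132 but 2.25⁷ = 4782969/16384 reaches it, so n = 7.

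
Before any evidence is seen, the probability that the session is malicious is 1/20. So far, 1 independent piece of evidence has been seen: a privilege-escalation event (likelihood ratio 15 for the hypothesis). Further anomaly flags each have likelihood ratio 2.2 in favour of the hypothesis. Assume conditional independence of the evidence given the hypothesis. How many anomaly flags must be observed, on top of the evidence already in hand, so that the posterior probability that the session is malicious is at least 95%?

Prior odds = 0.05/0.95 = 1/19.
Bayes factor of the evidence already in hand = 15.
Odds after that evidence = (1/19) × 15 = 15/19.
Target odds = 0.95/0.05 = 19.
Need 2.2ⁿ ≥ 19 ÷ (15/19) = 361/15.
2.2⁴ = 23.4256 falls short of 361/15 but 2.2⁵ = 51.53632 reaches it, so n = 5.

5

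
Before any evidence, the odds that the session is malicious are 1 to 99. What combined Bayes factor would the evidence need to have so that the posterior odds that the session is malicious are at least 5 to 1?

Prior odds = 1/99.
Target odds = 5.
Required Bayes factor = 5 ÷ (1/99) = 495.

495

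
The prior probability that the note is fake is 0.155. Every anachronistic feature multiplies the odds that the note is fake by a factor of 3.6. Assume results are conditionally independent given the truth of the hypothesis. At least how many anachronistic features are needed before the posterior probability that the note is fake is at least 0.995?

6

Prior odds = 0.155/0.845 = 31/169.
Likelihood ratio per anachronistic feature = 3.6.
Target posterior odds = 0.995/0.005 = 199.
Need (31/169) × 3.6ⁿ ≥ 199, i.e. 3.6ⁿ ≥ 33631/31.
3.6⁵ = 604.66176 falls short of 33631/31 but 3.6⁶ = 34012224/15625 reaches it, so n = 6.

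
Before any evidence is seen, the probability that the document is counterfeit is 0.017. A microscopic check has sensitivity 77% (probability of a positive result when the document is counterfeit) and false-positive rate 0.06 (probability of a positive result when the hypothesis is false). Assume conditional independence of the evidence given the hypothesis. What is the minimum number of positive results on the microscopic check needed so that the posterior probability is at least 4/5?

3

Prior odds = 0.017/0.983 = 17/983.
Likelihood ratio of a positive result = 0.77/0.06 = 77/6.
Target odds: 0.8 ÷ 0.2 = 4.
Require (77/6)ⁿ ≥ 4 ÷ (17/983) = 3932/17.
(77/6)² = 5929/36 falls short of 3932/17 but (77/6)³ = 456533/216 reaches it, so n = 3.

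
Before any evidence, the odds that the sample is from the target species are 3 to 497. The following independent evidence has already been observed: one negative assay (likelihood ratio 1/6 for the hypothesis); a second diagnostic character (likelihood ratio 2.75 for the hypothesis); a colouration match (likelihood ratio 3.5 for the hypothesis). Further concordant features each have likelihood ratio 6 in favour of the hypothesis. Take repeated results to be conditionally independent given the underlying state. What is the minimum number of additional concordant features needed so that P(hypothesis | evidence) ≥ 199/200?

Prior odds = 3/497.
Combined Bayes factor of the evidence already in hand = (1/6) × 2.75 × 3.5 = 77/48.
Odds after that evidence = (3/497) × 77/48 = 11/1136.
Target odds = 0.995/0.005 = 199.
Need 6ⁿ ≥ 199 ÷ (11/1136) = 226064/11.
6⁵ = 7776 falls short of 226064/11 but 6⁶ = 46656 reaches it, so n = 6.

6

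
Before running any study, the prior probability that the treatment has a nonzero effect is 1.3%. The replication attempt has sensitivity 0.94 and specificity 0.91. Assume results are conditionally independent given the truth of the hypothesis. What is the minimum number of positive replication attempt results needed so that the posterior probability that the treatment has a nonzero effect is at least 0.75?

Prior odds: 0.013 ÷ 0.987 = 13/987.
False-positive rate = 1 − 0.91 = 0.09; likelihood ratio of a positive = 0.94/0.09 = 94/9.
Target posterior odds = 0.75/0.25 = 3.
Need (13/987) × (94/9)ⁿ ≥ 3, i.e. (94/9)ⁿ ≥ 2961/13.
(94/9)² = 8836/81 falls short of 2961/13 but (94/9)³ = 830584/729 reaches it, so n = 3.

3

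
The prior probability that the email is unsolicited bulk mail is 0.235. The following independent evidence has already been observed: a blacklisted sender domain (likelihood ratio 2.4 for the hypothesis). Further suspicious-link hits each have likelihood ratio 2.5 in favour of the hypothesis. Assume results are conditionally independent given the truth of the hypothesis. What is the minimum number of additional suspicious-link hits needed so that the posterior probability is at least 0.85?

3

Prior odds = 0.235/0.765 = 47/153.
Bayes factor of the evidence already in hand = 2.4.
Odds after that evidence = (47/153) × 2.4 = 188/255.
Target odds = 0.85/0.15 = 17/3.
Need 2.5ⁿ ≥ 17/3 ÷ (188/255) = 1445/188.
2.5² = 6.25 falls short of 1445/188 but 2.5³ = 15.625 reaches it, so n = 3.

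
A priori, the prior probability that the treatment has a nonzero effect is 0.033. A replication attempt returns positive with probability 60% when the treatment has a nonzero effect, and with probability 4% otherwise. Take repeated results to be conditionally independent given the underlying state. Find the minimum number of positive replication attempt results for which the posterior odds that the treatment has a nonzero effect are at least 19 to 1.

3

Prior odds: 0.033 ÷ 0.967 = 33/967.
Likelihood ratio of a positive result = 0.6/0.04 = 15.
Target odds = 19.
Need (33/967) × 15ⁿ ≥ 19, i.e. 15ⁿ ≥ 18373/33.
15² = 225 falls short of 18373/33 but 15³ = 3375 reaches it, so n = 3.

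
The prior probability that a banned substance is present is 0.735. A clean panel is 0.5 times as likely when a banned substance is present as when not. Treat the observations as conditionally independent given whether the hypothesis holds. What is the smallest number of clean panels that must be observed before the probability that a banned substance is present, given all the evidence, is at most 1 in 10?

Prior odds: 0.735 ÷ 0.265 = 147/53.
Likelihood ratio per clean panel = 0.5.
Target posterior odds = 0.1/0.9 = 1/9.
Require 0.5ⁿ ≤ 1/9 ÷ (147/53) = 53/1323.
0.5⁴ = 0.0625 is still above 53/1323 but 0.5⁵ = 0.03125 is at or below it, so n = 5.

5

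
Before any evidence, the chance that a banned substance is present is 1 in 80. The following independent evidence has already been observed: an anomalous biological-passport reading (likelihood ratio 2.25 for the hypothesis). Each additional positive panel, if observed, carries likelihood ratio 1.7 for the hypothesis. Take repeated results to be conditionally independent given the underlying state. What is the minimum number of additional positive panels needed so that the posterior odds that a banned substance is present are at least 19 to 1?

13

Prior odds = 0.0125/0.9875 = 1/79.
Bayes factor of the evidence already in hand = 2.25.
Odds after that evidence = (1/79) × 2.25 = 9/316.
Target odds = 19.
Need 1.7ⁿ ≥ 19 ÷ (9/316) = 6004/9.
1.7¹² ≈582.622 falls short of 6004/9 but 1.7¹³ ≈990.458 reaches it, so n = 13.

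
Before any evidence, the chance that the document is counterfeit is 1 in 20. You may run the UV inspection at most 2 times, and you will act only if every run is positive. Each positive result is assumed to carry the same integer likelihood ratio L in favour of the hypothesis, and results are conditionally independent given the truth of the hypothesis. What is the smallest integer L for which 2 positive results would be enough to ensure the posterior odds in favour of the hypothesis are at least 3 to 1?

Prior odds = 0.05/0.95 = 1/19.
Target odds = 3.
Need L² ≥ 3 ÷ (1/19) = 57.
7² = 49 < 57 ≤ 64 = 8², so L = 8.

8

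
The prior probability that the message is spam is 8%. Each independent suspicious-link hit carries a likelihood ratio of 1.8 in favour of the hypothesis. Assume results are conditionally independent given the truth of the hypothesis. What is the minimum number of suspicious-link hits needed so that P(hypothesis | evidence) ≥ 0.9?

8

Prior odds: 0.08 ÷ 0.92 = 2/23.
Likelihood ratio per suspicious-link hit = 1.8.
Target odds: 0.9 ÷ 0.1 = 9.
Need (2/23) × 1.8ⁿ ≥ 9, i.e. 1.8ⁿ ≥ 103.5.
1.8⁷ = 4782969/78125 falls short of 103.5 but 1.8⁸ = 43046721/390625 reaches it, so n = 8.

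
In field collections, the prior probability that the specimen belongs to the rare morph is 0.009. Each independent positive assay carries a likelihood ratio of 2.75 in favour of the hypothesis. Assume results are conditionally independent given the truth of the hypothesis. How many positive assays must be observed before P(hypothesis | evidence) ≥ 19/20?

8

Prior odds = 0.009/0.991 = 9/991.
Likelihood ratio per positive assay = 2.75.
Target posterior odds = 0.95/0.05 = 19.
Require 2.75ⁿ ≥ 19 ÷ (9/991) = 18829/9.
2.75⁷ = 19487171/16384 falls short of 18829/9 but 2.75⁸ = 214358881/65536 reaches it, so n = 8.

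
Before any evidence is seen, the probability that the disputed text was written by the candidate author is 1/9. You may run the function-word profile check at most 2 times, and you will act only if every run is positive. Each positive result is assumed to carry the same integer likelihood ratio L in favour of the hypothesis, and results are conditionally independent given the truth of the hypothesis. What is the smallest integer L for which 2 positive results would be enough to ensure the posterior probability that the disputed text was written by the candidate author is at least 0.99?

Prior odds = (1/9)/(8/9) = 0.125.
Target odds = 0.99/0.01 = 99.
Need L² ≥ 99 ÷ 0.125 = 792.
28² = 784 < 792 ≤ 841 = 29², so L = 29.

29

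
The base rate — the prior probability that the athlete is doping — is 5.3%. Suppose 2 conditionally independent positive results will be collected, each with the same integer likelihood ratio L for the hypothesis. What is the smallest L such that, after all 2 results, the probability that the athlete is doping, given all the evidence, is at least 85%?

Prior odds = 0.053/0.947 = 53/947.
Target odds = 0.85/0.15 = 17/3.
Need L² ≥ 17/3 ÷ (53/947) = 16099/159.
10² = 100 < 16099/159 ≤ 121 = 11², so L = 11.

11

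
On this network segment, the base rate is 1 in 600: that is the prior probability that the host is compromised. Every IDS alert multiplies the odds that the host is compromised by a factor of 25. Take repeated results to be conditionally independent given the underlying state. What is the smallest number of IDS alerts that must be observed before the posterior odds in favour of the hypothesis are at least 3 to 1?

Prior odds = (1/600)/(599/600) = 1/599.
Likelihood ratio per IDS alert = 25.
Target odds = 3.
Require 25ⁿ ≥ 3 ÷ (1/599) = 1797.
25² = 625 falls short of 1797 but 25³ = 15625 reaches it, so n = 3.

3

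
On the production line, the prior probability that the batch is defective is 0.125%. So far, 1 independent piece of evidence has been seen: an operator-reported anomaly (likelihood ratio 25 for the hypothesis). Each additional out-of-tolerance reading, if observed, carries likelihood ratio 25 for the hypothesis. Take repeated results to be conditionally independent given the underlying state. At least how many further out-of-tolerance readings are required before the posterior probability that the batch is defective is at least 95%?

2

Prior odds = 0.00125/0.99875 = 1/799.
Bayes factor of the evidence already in hand = 25.
Odds after that evidence = (1/799) × 25 = 25/799.
Target odds = 0.95/0.05 = 19.
Need 25ⁿ ≥ 19 ÷ (25/799) = 607.24.
25¹ = 25 falls short of 607.24 but 25² = 625 reaches it, so n = 2.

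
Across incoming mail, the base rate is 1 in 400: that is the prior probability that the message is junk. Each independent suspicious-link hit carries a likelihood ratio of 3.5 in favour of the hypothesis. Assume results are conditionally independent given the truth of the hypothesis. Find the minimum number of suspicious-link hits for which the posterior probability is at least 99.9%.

Prior odds = 0.0025/0.9975 = 1/399.
Likelihood ratio per suspicious-link hit = 3.5.
Target odds: 0.999 ÷ 0.001 = 999.
Require 3.5ⁿ ≥ 999 ÷ (1/399) = 398601.
3.5¹⁰ = 282475249/1024 falls short of 398601 but 3.5¹¹ ≈965492 reaches it, so n = 11.

11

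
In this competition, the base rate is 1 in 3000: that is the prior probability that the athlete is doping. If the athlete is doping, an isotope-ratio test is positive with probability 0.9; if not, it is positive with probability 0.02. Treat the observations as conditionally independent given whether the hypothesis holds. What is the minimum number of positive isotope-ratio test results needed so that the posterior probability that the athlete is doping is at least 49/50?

4

Prior odds: (1/3000) ÷ (2999/3000) = 1/2999.
Likelihood ratio of a positive = 0.9/0.02 = 45.
Target odds: 0.98 ÷ 0.02 = 49.
Require 45ⁿ ≥ 49 ÷ (1/2999) = 146951.
45³ = 91125 falls short of 146951 but 45⁴ = 4100625 reaches it, so n = 4.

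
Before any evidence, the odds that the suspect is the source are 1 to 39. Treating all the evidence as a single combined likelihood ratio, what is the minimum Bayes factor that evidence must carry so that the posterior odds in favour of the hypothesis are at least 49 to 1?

1911

Prior odds = 1/39.
Target odds = 49.
Required Bayes factor = 49 ÷ (1/39) = 1911.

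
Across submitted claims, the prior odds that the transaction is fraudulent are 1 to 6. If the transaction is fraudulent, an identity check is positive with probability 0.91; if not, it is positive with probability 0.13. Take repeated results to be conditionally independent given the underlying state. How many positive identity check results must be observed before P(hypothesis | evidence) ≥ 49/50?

Prior odds = 1/6.
Likelihood ratio of a positive = 0.91/0.13 = 7.
Target odds: 0.98 ÷ 0.02 = 49.
Require 7ⁿ ≥ 49 ÷ (1/6) = 294.
7² = 49 falls short of 294 but 7³ = 343 reaches it, so n = 3.

3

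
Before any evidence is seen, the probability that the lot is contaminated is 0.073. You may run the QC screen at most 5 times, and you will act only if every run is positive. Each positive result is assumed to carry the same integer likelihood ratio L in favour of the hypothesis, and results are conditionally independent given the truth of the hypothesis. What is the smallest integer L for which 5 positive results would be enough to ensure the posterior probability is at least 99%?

5

Prior odds = 0.073/0.927 = 73/927.
Target odds = 0.99/0.01 = 99.
Need L⁵ ≥ 99 ÷ (73/927) = 91773/73.
4⁵ = 1024 < 91773/73 ≤ 3125 = 5⁵, so L = 5.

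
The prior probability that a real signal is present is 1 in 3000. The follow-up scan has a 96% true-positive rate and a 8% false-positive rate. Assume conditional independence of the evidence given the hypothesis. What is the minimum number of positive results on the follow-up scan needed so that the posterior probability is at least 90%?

Prior odds: (1/3000) ÷ (2999/3000) = 1/2999.
Likelihood ratio of a positive result = 0.96/0.08 = 12.
Target posterior odds = 0.9/0.1 = 9.
Require 12ⁿ ≥ 9 ÷ (1/2999) = 26991.
12⁴ = 20736 falls short of 26991 but 12⁵ = 248832 reaches it, so n = 5.

5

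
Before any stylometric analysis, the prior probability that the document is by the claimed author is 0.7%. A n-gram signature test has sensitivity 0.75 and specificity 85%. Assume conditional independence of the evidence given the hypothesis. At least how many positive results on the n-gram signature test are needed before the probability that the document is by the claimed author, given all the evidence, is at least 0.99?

6

Prior odds: 0.007 ÷ 0.993 = 7/993.
False-positive rate = 1 − 0.85 = 0.15; likelihood ratio of a positive = 0.75/0.15 = 5.
Target posterior odds = 0.99/0.01 = 99.
Require 5ⁿ ≥ 99 ÷ (7/993) = 98307/7.
5⁵ = 3125 falls short of 98307/7 but 5⁶ = 15625 reaches it, so n = 6.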